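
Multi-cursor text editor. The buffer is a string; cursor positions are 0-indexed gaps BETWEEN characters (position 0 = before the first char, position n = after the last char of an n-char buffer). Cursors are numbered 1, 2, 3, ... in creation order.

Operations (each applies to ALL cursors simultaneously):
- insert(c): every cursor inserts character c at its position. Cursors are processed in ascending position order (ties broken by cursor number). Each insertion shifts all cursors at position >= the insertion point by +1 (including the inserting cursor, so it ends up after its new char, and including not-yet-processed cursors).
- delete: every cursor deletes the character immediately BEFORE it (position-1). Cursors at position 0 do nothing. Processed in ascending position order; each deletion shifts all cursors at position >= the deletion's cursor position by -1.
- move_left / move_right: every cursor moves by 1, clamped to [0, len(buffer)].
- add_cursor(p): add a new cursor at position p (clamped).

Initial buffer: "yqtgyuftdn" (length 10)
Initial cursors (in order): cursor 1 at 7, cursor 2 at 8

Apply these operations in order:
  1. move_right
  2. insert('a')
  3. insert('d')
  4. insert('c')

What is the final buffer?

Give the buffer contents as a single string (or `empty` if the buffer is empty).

Answer: yqtgyuftadcdadcn

Derivation:
After op 1 (move_right): buffer="yqtgyuftdn" (len 10), cursors c1@8 c2@9, authorship ..........
After op 2 (insert('a')): buffer="yqtgyuftadan" (len 12), cursors c1@9 c2@11, authorship ........1.2.
After op 3 (insert('d')): buffer="yqtgyuftaddadn" (len 14), cursors c1@10 c2@13, authorship ........11.22.
After op 4 (insert('c')): buffer="yqtgyuftadcdadcn" (len 16), cursors c1@11 c2@15, authorship ........111.222.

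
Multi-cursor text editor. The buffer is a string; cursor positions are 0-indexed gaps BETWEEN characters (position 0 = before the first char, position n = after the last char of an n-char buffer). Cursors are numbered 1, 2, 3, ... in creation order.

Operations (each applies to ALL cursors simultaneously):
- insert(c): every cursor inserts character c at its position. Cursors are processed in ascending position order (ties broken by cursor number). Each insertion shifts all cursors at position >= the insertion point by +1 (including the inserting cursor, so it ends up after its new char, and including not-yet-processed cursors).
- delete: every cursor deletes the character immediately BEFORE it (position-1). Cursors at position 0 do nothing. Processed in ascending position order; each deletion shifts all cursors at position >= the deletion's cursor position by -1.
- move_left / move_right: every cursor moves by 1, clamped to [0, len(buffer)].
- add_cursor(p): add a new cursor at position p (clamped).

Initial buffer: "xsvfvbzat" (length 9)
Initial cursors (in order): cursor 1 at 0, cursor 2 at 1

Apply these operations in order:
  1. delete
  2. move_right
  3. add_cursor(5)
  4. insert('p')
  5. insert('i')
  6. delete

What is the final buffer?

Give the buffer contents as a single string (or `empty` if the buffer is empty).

Answer: sppvfvbpzat

Derivation:
After op 1 (delete): buffer="svfvbzat" (len 8), cursors c1@0 c2@0, authorship ........
After op 2 (move_right): buffer="svfvbzat" (len 8), cursors c1@1 c2@1, authorship ........
After op 3 (add_cursor(5)): buffer="svfvbzat" (len 8), cursors c1@1 c2@1 c3@5, authorship ........
After op 4 (insert('p')): buffer="sppvfvbpzat" (len 11), cursors c1@3 c2@3 c3@8, authorship .12....3...
After op 5 (insert('i')): buffer="sppiivfvbpizat" (len 14), cursors c1@5 c2@5 c3@11, authorship .1212....33...
After op 6 (delete): buffer="sppvfvbpzat" (len 11), cursors c1@3 c2@3 c3@8, authorship .12....3...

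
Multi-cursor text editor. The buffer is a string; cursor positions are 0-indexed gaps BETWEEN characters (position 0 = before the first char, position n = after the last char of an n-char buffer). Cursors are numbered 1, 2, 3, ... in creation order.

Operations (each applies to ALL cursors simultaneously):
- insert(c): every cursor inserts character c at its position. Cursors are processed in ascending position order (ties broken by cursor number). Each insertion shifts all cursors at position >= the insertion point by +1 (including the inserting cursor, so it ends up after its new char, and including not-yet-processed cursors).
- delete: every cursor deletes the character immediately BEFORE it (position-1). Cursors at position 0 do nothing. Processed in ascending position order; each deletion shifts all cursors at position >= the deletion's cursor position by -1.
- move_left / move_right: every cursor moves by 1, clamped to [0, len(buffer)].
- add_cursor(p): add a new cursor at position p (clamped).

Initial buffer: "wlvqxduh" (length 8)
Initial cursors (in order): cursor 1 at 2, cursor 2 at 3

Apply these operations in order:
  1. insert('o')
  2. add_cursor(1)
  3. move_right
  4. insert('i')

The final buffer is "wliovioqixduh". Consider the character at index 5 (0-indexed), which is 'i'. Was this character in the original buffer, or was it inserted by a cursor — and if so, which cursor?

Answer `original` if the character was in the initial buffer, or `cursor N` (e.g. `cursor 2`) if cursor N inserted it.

Answer: cursor 1

Derivation:
After op 1 (insert('o')): buffer="wlovoqxduh" (len 10), cursors c1@3 c2@5, authorship ..1.2.....
After op 2 (add_cursor(1)): buffer="wlovoqxduh" (len 10), cursors c3@1 c1@3 c2@5, authorship ..1.2.....
After op 3 (move_right): buffer="wlovoqxduh" (len 10), cursors c3@2 c1@4 c2@6, authorship ..1.2.....
After op 4 (insert('i')): buffer="wliovioqixduh" (len 13), cursors c3@3 c1@6 c2@9, authorship ..31.12.2....
Authorship (.=original, N=cursor N): . . 3 1 . 1 2 . 2 . . . .
Index 5: author = 1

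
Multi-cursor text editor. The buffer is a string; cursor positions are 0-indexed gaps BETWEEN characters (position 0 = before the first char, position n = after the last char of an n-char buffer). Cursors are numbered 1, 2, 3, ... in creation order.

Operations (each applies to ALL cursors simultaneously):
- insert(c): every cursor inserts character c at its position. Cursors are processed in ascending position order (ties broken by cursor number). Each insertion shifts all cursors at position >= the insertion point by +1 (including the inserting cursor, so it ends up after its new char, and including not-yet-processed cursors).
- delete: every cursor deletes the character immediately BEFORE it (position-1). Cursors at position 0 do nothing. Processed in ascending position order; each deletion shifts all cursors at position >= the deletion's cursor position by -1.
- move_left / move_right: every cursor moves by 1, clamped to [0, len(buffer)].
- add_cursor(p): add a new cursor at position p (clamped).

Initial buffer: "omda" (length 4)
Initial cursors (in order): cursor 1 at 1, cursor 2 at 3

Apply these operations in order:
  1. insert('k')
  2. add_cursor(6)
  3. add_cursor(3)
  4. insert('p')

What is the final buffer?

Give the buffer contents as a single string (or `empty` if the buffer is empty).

Answer: okpmpdkpap

Derivation:
After op 1 (insert('k')): buffer="okmdka" (len 6), cursors c1@2 c2@5, authorship .1..2.
After op 2 (add_cursor(6)): buffer="okmdka" (len 6), cursors c1@2 c2@5 c3@6, authorship .1..2.
After op 3 (add_cursor(3)): buffer="okmdka" (len 6), cursors c1@2 c4@3 c2@5 c3@6, authorship .1..2.
After op 4 (insert('p')): buffer="okpmpdkpap" (len 10), cursors c1@3 c4@5 c2@8 c3@10, authorship .11.4.22.3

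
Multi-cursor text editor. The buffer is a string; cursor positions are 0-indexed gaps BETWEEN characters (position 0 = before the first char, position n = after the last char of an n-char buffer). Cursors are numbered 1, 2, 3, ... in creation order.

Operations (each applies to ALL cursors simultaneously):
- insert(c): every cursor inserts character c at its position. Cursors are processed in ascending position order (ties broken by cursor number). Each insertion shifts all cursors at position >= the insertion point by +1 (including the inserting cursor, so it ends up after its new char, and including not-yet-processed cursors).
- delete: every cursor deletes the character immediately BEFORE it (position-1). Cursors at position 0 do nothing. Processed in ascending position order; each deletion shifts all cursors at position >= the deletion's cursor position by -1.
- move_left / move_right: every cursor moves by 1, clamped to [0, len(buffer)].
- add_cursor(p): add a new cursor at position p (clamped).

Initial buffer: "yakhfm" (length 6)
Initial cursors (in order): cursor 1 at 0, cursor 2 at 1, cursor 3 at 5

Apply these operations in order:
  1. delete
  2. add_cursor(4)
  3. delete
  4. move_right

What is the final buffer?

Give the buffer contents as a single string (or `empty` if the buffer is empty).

After op 1 (delete): buffer="akhm" (len 4), cursors c1@0 c2@0 c3@3, authorship ....
After op 2 (add_cursor(4)): buffer="akhm" (len 4), cursors c1@0 c2@0 c3@3 c4@4, authorship ....
After op 3 (delete): buffer="ak" (len 2), cursors c1@0 c2@0 c3@2 c4@2, authorship ..
After op 4 (move_right): buffer="ak" (len 2), cursors c1@1 c2@1 c3@2 c4@2, authorship ..

Answer: ak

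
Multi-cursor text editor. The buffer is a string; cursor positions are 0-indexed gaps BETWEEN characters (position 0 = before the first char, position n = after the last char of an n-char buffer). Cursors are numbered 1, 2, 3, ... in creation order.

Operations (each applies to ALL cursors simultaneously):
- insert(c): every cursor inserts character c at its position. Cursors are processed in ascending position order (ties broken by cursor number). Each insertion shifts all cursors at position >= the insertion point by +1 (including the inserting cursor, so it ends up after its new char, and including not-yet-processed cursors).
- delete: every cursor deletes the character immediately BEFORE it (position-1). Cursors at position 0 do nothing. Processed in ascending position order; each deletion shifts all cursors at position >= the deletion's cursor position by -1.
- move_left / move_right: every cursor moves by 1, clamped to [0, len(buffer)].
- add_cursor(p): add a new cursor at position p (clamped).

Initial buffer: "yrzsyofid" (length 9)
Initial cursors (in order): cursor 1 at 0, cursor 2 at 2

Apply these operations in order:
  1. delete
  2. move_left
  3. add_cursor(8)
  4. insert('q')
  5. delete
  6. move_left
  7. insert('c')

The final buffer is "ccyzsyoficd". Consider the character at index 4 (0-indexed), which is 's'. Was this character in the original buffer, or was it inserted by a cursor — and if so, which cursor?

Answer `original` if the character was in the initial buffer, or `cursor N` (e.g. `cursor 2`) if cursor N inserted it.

After op 1 (delete): buffer="yzsyofid" (len 8), cursors c1@0 c2@1, authorship ........
After op 2 (move_left): buffer="yzsyofid" (len 8), cursors c1@0 c2@0, authorship ........
After op 3 (add_cursor(8)): buffer="yzsyofid" (len 8), cursors c1@0 c2@0 c3@8, authorship ........
After op 4 (insert('q')): buffer="qqyzsyofidq" (len 11), cursors c1@2 c2@2 c3@11, authorship 12........3
After op 5 (delete): buffer="yzsyofid" (len 8), cursors c1@0 c2@0 c3@8, authorship ........
After op 6 (move_left): buffer="yzsyofid" (len 8), cursors c1@0 c2@0 c3@7, authorship ........
After op 7 (insert('c')): buffer="ccyzsyoficd" (len 11), cursors c1@2 c2@2 c3@10, authorship 12.......3.
Authorship (.=original, N=cursor N): 1 2 . . . . . . . 3 .
Index 4: author = original

Answer: original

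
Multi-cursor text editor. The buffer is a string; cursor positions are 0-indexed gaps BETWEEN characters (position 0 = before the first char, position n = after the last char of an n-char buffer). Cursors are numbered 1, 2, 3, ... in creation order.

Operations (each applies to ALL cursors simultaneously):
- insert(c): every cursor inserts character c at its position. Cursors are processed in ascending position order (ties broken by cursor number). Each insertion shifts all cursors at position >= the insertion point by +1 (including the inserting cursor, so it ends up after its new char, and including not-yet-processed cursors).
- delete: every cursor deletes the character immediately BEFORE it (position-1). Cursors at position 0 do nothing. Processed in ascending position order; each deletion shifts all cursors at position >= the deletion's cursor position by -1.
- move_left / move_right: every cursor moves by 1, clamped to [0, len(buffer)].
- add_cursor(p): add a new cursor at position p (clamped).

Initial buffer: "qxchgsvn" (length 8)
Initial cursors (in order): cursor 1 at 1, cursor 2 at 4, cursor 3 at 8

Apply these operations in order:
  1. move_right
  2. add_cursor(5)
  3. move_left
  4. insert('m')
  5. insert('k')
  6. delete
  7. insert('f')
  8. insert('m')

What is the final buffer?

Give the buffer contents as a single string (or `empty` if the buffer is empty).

After op 1 (move_right): buffer="qxchgsvn" (len 8), cursors c1@2 c2@5 c3@8, authorship ........
After op 2 (add_cursor(5)): buffer="qxchgsvn" (len 8), cursors c1@2 c2@5 c4@5 c3@8, authorship ........
After op 3 (move_left): buffer="qxchgsvn" (len 8), cursors c1@1 c2@4 c4@4 c3@7, authorship ........
After op 4 (insert('m')): buffer="qmxchmmgsvmn" (len 12), cursors c1@2 c2@7 c4@7 c3@11, authorship .1...24...3.
After op 5 (insert('k')): buffer="qmkxchmmkkgsvmkn" (len 16), cursors c1@3 c2@10 c4@10 c3@15, authorship .11...2424...33.
After op 6 (delete): buffer="qmxchmmgsvmn" (len 12), cursors c1@2 c2@7 c4@7 c3@11, authorship .1...24...3.
After op 7 (insert('f')): buffer="qmfxchmmffgsvmfn" (len 16), cursors c1@3 c2@10 c4@10 c3@15, authorship .11...2424...33.
After op 8 (insert('m')): buffer="qmfmxchmmffmmgsvmfmn" (len 20), cursors c1@4 c2@13 c4@13 c3@19, authorship .111...242424...333.

Answer: qmfmxchmmffmmgsvmfmn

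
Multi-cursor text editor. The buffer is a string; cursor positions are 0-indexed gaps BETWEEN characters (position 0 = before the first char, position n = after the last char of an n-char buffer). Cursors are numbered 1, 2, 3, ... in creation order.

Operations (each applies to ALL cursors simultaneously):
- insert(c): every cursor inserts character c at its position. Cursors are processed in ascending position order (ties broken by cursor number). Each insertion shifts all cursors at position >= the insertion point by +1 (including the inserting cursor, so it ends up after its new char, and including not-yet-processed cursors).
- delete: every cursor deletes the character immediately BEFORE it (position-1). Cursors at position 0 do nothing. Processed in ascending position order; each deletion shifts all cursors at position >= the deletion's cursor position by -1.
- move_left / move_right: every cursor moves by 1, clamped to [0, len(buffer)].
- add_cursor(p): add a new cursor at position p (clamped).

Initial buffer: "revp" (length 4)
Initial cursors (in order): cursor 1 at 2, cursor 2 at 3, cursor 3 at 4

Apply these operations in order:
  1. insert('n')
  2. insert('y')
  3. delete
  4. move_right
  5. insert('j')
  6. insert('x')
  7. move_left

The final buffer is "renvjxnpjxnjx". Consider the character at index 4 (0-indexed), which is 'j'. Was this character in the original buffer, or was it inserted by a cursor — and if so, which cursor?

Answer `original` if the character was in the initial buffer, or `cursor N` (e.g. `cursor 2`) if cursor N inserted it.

After op 1 (insert('n')): buffer="renvnpn" (len 7), cursors c1@3 c2@5 c3@7, authorship ..1.2.3
After op 2 (insert('y')): buffer="renyvnypny" (len 10), cursors c1@4 c2@7 c3@10, authorship ..11.22.33
After op 3 (delete): buffer="renvnpn" (len 7), cursors c1@3 c2@5 c3@7, authorship ..1.2.3
After op 4 (move_right): buffer="renvnpn" (len 7), cursors c1@4 c2@6 c3@7, authorship ..1.2.3
After op 5 (insert('j')): buffer="renvjnpjnj" (len 10), cursors c1@5 c2@8 c3@10, authorship ..1.12.233
After op 6 (insert('x')): buffer="renvjxnpjxnjx" (len 13), cursors c1@6 c2@10 c3@13, authorship ..1.112.22333
After op 7 (move_left): buffer="renvjxnpjxnjx" (len 13), cursors c1@5 c2@9 c3@12, authorship ..1.112.22333
Authorship (.=original, N=cursor N): . . 1 . 1 1 2 . 2 2 3 3 3
Index 4: author = 1

Answer: cursor 1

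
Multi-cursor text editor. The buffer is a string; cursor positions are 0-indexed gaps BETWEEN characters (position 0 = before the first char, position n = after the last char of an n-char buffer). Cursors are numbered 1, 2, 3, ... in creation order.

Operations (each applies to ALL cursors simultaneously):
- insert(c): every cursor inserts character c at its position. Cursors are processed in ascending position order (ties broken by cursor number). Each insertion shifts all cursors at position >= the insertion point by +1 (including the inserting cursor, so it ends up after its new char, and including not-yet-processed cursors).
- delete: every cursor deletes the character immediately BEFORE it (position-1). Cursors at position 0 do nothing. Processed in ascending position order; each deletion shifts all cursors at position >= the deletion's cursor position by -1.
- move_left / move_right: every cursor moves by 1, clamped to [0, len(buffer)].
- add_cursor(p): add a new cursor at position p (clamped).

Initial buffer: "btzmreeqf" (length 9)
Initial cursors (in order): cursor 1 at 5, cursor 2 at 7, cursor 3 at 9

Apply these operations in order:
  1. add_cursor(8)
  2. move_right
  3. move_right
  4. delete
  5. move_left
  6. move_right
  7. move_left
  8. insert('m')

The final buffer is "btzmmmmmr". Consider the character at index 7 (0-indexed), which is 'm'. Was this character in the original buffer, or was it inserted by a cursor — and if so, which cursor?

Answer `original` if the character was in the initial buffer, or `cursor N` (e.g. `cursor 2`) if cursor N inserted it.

After op 1 (add_cursor(8)): buffer="btzmreeqf" (len 9), cursors c1@5 c2@7 c4@8 c3@9, authorship .........
After op 2 (move_right): buffer="btzmreeqf" (len 9), cursors c1@6 c2@8 c3@9 c4@9, authorship .........
After op 3 (move_right): buffer="btzmreeqf" (len 9), cursors c1@7 c2@9 c3@9 c4@9, authorship .........
After op 4 (delete): buffer="btzmr" (len 5), cursors c1@5 c2@5 c3@5 c4@5, authorship .....
After op 5 (move_left): buffer="btzmr" (len 5), cursors c1@4 c2@4 c3@4 c4@4, authorship .....
After op 6 (move_right): buffer="btzmr" (len 5), cursors c1@5 c2@5 c3@5 c4@5, authorship .....
After op 7 (move_left): buffer="btzmr" (len 5), cursors c1@4 c2@4 c3@4 c4@4, authorship .....
After op 8 (insert('m')): buffer="btzmmmmmr" (len 9), cursors c1@8 c2@8 c3@8 c4@8, authorship ....1234.
Authorship (.=original, N=cursor N): . . . . 1 2 3 4 .
Index 7: author = 4

Answer: cursor 4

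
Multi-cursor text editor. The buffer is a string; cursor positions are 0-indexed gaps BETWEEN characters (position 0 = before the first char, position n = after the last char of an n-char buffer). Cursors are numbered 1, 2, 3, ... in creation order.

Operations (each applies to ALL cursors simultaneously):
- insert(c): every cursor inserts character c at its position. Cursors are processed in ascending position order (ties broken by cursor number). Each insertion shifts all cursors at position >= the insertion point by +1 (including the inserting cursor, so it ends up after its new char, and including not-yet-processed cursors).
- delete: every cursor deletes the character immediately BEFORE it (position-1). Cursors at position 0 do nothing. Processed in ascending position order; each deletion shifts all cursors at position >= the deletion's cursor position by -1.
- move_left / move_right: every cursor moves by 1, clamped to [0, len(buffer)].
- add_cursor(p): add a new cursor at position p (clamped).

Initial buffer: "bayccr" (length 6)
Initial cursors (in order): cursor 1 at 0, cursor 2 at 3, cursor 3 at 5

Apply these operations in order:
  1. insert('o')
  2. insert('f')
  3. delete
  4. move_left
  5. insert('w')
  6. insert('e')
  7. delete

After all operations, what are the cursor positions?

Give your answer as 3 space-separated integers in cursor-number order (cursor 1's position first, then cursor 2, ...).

Answer: 1 6 10

Derivation:
After op 1 (insert('o')): buffer="obayoccor" (len 9), cursors c1@1 c2@5 c3@8, authorship 1...2..3.
After op 2 (insert('f')): buffer="ofbayofccofr" (len 12), cursors c1@2 c2@7 c3@11, authorship 11...22..33.
After op 3 (delete): buffer="obayoccor" (len 9), cursors c1@1 c2@5 c3@8, authorship 1...2..3.
After op 4 (move_left): buffer="obayoccor" (len 9), cursors c1@0 c2@4 c3@7, authorship 1...2..3.
After op 5 (insert('w')): buffer="wobaywoccwor" (len 12), cursors c1@1 c2@6 c3@10, authorship 11...22..33.
After op 6 (insert('e')): buffer="weobayweoccweor" (len 15), cursors c1@2 c2@8 c3@13, authorship 111...222..333.
After op 7 (delete): buffer="wobaywoccwor" (len 12), cursors c1@1 c2@6 c3@10, authorship 11...22..33.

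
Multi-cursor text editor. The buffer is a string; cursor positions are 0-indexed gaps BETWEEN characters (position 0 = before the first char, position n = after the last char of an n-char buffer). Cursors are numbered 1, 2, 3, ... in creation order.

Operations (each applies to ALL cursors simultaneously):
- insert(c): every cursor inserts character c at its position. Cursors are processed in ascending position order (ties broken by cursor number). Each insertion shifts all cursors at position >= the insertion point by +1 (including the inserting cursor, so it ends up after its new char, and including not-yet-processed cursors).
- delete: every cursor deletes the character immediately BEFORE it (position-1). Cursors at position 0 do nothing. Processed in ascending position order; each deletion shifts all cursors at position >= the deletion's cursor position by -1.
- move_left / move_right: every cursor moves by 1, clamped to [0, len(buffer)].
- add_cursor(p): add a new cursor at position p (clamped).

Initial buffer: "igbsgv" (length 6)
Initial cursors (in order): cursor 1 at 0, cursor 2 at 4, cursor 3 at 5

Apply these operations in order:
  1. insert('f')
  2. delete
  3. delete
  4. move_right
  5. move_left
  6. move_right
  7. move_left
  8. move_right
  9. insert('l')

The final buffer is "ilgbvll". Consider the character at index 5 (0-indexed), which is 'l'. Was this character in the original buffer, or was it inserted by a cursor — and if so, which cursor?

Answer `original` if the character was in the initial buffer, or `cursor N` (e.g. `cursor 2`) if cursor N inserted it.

After op 1 (insert('f')): buffer="figbsfgfv" (len 9), cursors c1@1 c2@6 c3@8, authorship 1....2.3.
After op 2 (delete): buffer="igbsgv" (len 6), cursors c1@0 c2@4 c3@5, authorship ......
After op 3 (delete): buffer="igbv" (len 4), cursors c1@0 c2@3 c3@3, authorship ....
After op 4 (move_right): buffer="igbv" (len 4), cursors c1@1 c2@4 c3@4, authorship ....
After op 5 (move_left): buffer="igbv" (len 4), cursors c1@0 c2@3 c3@3, authorship ....
After op 6 (move_right): buffer="igbv" (len 4), cursors c1@1 c2@4 c3@4, authorship ....
After op 7 (move_left): buffer="igbv" (len 4), cursors c1@0 c2@3 c3@3, authorship ....
After op 8 (move_right): buffer="igbv" (len 4), cursors c1@1 c2@4 c3@4, authorship ....
After op 9 (insert('l')): buffer="ilgbvll" (len 7), cursors c1@2 c2@7 c3@7, authorship .1...23
Authorship (.=original, N=cursor N): . 1 . . . 2 3
Index 5: author = 2

Answer: cursor 2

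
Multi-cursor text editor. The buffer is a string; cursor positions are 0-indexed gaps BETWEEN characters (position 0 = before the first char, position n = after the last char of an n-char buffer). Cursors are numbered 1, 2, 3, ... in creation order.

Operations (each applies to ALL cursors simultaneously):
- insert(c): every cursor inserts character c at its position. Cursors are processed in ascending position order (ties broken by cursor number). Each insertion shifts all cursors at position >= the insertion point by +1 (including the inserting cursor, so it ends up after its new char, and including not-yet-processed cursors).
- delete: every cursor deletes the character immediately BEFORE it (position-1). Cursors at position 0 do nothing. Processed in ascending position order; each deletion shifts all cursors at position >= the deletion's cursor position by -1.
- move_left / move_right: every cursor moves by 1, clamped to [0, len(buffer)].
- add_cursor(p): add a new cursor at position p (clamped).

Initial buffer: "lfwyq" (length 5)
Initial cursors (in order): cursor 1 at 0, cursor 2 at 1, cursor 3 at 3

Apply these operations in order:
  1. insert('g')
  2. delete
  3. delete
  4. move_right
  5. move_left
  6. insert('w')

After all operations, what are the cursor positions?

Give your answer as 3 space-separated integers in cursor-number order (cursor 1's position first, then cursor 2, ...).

After op 1 (insert('g')): buffer="glgfwgyq" (len 8), cursors c1@1 c2@3 c3@6, authorship 1.2..3..
After op 2 (delete): buffer="lfwyq" (len 5), cursors c1@0 c2@1 c3@3, authorship .....
After op 3 (delete): buffer="fyq" (len 3), cursors c1@0 c2@0 c3@1, authorship ...
After op 4 (move_right): buffer="fyq" (len 3), cursors c1@1 c2@1 c3@2, authorship ...
After op 5 (move_left): buffer="fyq" (len 3), cursors c1@0 c2@0 c3@1, authorship ...
After op 6 (insert('w')): buffer="wwfwyq" (len 6), cursors c1@2 c2@2 c3@4, authorship 12.3..

Answer: 2 2 4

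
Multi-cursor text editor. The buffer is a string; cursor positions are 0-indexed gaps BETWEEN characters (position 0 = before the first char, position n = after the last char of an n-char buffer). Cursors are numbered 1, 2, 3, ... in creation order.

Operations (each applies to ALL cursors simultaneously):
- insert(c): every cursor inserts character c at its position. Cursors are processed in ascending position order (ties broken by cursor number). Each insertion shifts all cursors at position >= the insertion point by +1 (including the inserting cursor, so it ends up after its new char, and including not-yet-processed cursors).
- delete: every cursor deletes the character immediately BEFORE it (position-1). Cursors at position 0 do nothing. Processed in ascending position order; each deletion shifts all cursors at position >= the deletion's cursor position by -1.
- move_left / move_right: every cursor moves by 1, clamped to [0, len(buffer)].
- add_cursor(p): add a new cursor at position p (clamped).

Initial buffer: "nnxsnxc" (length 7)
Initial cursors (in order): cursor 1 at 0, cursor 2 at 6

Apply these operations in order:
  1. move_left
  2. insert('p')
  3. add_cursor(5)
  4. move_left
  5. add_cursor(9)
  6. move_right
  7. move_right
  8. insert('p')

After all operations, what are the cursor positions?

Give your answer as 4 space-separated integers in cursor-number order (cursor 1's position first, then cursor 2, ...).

After op 1 (move_left): buffer="nnxsnxc" (len 7), cursors c1@0 c2@5, authorship .......
After op 2 (insert('p')): buffer="pnnxsnpxc" (len 9), cursors c1@1 c2@7, authorship 1.....2..
After op 3 (add_cursor(5)): buffer="pnnxsnpxc" (len 9), cursors c1@1 c3@5 c2@7, authorship 1.....2..
After op 4 (move_left): buffer="pnnxsnpxc" (len 9), cursors c1@0 c3@4 c2@6, authorship 1.....2..
After op 5 (add_cursor(9)): buffer="pnnxsnpxc" (len 9), cursors c1@0 c3@4 c2@6 c4@9, authorship 1.....2..
After op 6 (move_right): buffer="pnnxsnpxc" (len 9), cursors c1@1 c3@5 c2@7 c4@9, authorship 1.....2..
After op 7 (move_right): buffer="pnnxsnpxc" (len 9), cursors c1@2 c3@6 c2@8 c4@9, authorship 1.....2..
After op 8 (insert('p')): buffer="pnpnxsnppxpcp" (len 13), cursors c1@3 c3@8 c2@11 c4@13, authorship 1.1....32.2.4

Answer: 3 11 8 13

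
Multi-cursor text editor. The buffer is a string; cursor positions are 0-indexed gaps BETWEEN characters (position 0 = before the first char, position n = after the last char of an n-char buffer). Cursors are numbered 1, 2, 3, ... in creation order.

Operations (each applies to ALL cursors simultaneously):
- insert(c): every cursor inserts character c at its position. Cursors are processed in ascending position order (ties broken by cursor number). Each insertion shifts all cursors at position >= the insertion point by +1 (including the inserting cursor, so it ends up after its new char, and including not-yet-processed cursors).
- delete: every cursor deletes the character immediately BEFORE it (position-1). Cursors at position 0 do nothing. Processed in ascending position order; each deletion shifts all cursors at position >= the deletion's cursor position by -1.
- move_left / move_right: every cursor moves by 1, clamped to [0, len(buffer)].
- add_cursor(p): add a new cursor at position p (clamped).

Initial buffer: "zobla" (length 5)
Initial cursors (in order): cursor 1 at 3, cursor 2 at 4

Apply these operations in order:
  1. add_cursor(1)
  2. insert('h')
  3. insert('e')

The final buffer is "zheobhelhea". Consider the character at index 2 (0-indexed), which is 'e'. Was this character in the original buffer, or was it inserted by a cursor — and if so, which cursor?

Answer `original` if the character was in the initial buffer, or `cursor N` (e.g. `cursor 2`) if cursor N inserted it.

Answer: cursor 3

Derivation:
After op 1 (add_cursor(1)): buffer="zobla" (len 5), cursors c3@1 c1@3 c2@4, authorship .....
After op 2 (insert('h')): buffer="zhobhlha" (len 8), cursors c3@2 c1@5 c2@7, authorship .3..1.2.
After op 3 (insert('e')): buffer="zheobhelhea" (len 11), cursors c3@3 c1@7 c2@10, authorship .33..11.22.
Authorship (.=original, N=cursor N): . 3 3 . . 1 1 . 2 2 .
Index 2: author = 3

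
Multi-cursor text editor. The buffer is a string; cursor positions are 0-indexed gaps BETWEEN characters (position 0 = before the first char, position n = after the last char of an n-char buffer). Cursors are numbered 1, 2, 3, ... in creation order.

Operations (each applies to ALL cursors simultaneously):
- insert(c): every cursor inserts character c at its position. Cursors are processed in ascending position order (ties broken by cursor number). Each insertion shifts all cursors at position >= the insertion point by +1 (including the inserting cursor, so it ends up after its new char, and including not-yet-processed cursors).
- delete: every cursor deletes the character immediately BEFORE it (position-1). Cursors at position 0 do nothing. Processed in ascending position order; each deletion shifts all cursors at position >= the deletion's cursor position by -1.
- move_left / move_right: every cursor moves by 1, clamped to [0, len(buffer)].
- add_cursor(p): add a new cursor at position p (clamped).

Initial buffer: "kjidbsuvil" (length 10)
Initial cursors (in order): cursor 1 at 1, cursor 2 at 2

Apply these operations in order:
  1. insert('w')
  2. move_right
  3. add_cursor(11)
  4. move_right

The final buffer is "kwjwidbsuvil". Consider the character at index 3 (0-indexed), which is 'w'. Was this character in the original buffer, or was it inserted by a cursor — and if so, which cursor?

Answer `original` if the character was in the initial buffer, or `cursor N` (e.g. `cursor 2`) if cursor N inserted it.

Answer: cursor 2

Derivation:
After op 1 (insert('w')): buffer="kwjwidbsuvil" (len 12), cursors c1@2 c2@4, authorship .1.2........
After op 2 (move_right): buffer="kwjwidbsuvil" (len 12), cursors c1@3 c2@5, authorship .1.2........
After op 3 (add_cursor(11)): buffer="kwjwidbsuvil" (len 12), cursors c1@3 c2@5 c3@11, authorship .1.2........
After op 4 (move_right): buffer="kwjwidbsuvil" (len 12), cursors c1@4 c2@6 c3@12, authorship .1.2........
Authorship (.=original, N=cursor N): . 1 . 2 . . . . . . . .
Index 3: author = 2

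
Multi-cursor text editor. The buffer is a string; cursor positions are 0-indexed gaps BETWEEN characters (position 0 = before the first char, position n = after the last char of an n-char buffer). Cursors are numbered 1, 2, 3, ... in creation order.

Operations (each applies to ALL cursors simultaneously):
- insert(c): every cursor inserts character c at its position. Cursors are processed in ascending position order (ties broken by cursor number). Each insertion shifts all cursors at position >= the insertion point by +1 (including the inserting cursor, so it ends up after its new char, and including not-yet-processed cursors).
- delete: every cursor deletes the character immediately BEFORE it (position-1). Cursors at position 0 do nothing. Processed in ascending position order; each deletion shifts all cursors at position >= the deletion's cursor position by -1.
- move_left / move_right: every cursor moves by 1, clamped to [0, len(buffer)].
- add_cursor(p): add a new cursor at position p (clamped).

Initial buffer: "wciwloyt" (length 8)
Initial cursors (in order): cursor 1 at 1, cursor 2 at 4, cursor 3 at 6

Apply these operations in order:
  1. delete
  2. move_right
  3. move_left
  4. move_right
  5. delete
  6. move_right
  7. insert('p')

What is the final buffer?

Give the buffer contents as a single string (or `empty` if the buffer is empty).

Answer: iptpp

Derivation:
After op 1 (delete): buffer="cilyt" (len 5), cursors c1@0 c2@2 c3@3, authorship .....
After op 2 (move_right): buffer="cilyt" (len 5), cursors c1@1 c2@3 c3@4, authorship .....
After op 3 (move_left): buffer="cilyt" (len 5), cursors c1@0 c2@2 c3@3, authorship .....
After op 4 (move_right): buffer="cilyt" (len 5), cursors c1@1 c2@3 c3@4, authorship .....
After op 5 (delete): buffer="it" (len 2), cursors c1@0 c2@1 c3@1, authorship ..
After op 6 (move_right): buffer="it" (len 2), cursors c1@1 c2@2 c3@2, authorship ..
After op 7 (insert('p')): buffer="iptpp" (len 5), cursors c1@2 c2@5 c3@5, authorship .1.23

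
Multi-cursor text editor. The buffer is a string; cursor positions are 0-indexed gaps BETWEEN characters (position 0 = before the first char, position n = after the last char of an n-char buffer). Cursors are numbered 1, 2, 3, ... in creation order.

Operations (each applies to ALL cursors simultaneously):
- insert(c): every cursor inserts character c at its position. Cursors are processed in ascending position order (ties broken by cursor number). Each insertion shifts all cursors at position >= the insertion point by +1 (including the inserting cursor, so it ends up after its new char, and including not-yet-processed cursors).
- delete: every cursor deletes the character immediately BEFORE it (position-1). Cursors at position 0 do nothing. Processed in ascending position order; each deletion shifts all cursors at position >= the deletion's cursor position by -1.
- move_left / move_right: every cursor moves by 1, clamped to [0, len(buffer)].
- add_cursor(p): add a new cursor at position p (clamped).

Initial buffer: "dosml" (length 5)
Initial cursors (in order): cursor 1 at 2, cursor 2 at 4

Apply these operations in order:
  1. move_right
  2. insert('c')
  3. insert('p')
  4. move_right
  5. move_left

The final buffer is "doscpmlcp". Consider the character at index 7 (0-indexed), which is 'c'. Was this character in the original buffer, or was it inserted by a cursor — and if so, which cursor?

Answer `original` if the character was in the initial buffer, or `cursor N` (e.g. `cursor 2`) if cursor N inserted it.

Answer: cursor 2

Derivation:
After op 1 (move_right): buffer="dosml" (len 5), cursors c1@3 c2@5, authorship .....
After op 2 (insert('c')): buffer="doscmlc" (len 7), cursors c1@4 c2@7, authorship ...1..2
After op 3 (insert('p')): buffer="doscpmlcp" (len 9), cursors c1@5 c2@9, authorship ...11..22
After op 4 (move_right): buffer="doscpmlcp" (len 9), cursors c1@6 c2@9, authorship ...11..22
After op 5 (move_left): buffer="doscpmlcp" (len 9), cursors c1@5 c2@8, authorship ...11..22
Authorship (.=original, N=cursor N): . . . 1 1 . . 2 2
Index 7: author = 2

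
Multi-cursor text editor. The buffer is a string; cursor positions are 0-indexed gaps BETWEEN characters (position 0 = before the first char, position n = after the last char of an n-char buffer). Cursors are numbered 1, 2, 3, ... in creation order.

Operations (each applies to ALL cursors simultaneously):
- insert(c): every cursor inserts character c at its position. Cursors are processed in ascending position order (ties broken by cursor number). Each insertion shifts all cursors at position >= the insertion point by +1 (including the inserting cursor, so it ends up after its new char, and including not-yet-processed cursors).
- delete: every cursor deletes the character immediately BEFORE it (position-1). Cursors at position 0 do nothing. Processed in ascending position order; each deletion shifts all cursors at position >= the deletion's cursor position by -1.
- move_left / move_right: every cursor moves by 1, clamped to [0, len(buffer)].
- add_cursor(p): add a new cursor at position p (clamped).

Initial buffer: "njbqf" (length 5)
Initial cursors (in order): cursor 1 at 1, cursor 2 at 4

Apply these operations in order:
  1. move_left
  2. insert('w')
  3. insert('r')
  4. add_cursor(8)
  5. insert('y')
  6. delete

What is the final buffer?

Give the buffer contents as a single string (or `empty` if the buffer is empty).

After op 1 (move_left): buffer="njbqf" (len 5), cursors c1@0 c2@3, authorship .....
After op 2 (insert('w')): buffer="wnjbwqf" (len 7), cursors c1@1 c2@5, authorship 1...2..
After op 3 (insert('r')): buffer="wrnjbwrqf" (len 9), cursors c1@2 c2@7, authorship 11...22..
After op 4 (add_cursor(8)): buffer="wrnjbwrqf" (len 9), cursors c1@2 c2@7 c3@8, authorship 11...22..
After op 5 (insert('y')): buffer="wrynjbwryqyf" (len 12), cursors c1@3 c2@9 c3@11, authorship 111...222.3.
After op 6 (delete): buffer="wrnjbwrqf" (len 9), cursors c1@2 c2@7 c3@8, authorship 11...22..

Answer: wrnjbwrqf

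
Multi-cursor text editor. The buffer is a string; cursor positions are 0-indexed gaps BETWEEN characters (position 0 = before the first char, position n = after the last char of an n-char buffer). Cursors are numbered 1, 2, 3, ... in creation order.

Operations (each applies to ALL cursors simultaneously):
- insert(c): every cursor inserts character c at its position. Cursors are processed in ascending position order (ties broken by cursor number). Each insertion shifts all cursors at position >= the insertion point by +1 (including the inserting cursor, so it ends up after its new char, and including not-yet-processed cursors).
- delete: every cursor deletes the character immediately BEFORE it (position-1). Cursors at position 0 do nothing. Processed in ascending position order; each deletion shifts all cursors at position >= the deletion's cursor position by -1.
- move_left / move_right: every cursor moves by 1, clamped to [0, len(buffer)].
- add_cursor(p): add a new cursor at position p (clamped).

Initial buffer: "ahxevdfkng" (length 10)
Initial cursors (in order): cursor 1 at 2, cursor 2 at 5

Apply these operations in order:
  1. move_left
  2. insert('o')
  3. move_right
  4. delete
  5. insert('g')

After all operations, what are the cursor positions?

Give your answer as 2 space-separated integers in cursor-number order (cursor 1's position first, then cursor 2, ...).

Answer: 3 7

Derivation:
After op 1 (move_left): buffer="ahxevdfkng" (len 10), cursors c1@1 c2@4, authorship ..........
After op 2 (insert('o')): buffer="aohxeovdfkng" (len 12), cursors c1@2 c2@6, authorship .1...2......
After op 3 (move_right): buffer="aohxeovdfkng" (len 12), cursors c1@3 c2@7, authorship .1...2......
After op 4 (delete): buffer="aoxeodfkng" (len 10), cursors c1@2 c2@5, authorship .1..2.....
After op 5 (insert('g')): buffer="aogxeogdfkng" (len 12), cursors c1@3 c2@7, authorship .11..22.....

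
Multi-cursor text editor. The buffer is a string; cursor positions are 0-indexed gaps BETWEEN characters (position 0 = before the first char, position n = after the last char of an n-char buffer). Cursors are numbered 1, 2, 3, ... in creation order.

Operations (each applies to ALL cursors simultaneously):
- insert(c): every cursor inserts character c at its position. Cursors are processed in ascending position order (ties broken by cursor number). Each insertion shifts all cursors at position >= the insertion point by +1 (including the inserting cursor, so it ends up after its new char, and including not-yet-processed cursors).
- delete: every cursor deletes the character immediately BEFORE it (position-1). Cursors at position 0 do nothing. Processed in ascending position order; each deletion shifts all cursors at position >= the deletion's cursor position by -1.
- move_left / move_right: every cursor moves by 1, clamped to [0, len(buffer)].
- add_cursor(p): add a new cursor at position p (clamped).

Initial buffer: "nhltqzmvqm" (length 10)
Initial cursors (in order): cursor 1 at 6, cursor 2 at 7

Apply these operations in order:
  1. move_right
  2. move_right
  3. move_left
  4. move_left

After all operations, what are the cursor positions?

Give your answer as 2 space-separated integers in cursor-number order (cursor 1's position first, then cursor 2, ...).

After op 1 (move_right): buffer="nhltqzmvqm" (len 10), cursors c1@7 c2@8, authorship ..........
After op 2 (move_right): buffer="nhltqzmvqm" (len 10), cursors c1@8 c2@9, authorship ..........
After op 3 (move_left): buffer="nhltqzmvqm" (len 10), cursors c1@7 c2@8, authorship ..........
After op 4 (move_left): buffer="nhltqzmvqm" (len 10), cursors c1@6 c2@7, authorship ..........

Answer: 6 7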